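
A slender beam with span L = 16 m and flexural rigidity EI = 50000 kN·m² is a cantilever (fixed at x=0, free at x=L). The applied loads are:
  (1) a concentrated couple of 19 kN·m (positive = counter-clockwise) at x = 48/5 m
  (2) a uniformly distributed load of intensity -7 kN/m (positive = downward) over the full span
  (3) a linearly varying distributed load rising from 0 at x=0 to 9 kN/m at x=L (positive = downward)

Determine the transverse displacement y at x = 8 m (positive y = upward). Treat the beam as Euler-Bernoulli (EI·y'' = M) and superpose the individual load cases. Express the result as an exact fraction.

Load 1 — applied couple M₀=19 kN·m at a=48/5 m (b=L-a=32/5):
  y_1 = M₀x²/(2EI)  [x≤a] = 19·8²/(2·50000) = 38/3125 m
Load 2 — uniform load w=-7 kN/m over full span:
  y_2 = -wx²(x²-4Lx+6L²)/(24EI) = -(-7)·8²·(8²-4·16·8+6·16²)/(24·50000) = 3808/9375 m
Load 3 — triangular load w₀=9 kN/m (0→w₀ over full span):
  y_3 = (w₀Lx³/12-w₀L²x²/6-w₀x⁵/(120L))/EI = (9·16·8³/12-9·16²·8²/6-9·8⁵/(120·16))/50000 = -5808/15625 m
Superposition: y = Σ y_i = 2186/46875 m ≈ 0.046635 m

y(8) = 2186/46875 m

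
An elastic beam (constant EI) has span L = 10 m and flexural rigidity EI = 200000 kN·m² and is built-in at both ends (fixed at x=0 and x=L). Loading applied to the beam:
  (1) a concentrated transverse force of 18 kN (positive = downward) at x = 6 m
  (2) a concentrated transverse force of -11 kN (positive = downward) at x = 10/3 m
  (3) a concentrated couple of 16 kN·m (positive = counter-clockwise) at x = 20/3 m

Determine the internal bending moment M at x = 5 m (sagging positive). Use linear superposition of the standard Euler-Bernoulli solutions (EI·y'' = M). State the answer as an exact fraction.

Load 1 — point force P=18 kN at a=6 m (b=L-a=4):
  M_1 = Pb²(3a+b)x/L³ - Pab²/L²  [x≤a] = 18·4²·(3·6+4)·5/10³ - 18·6·4²/10² = 72/5 kN·m
Load 2 — point force P=-11 kN at a=10/3 m (b=L-a=20/3):
  M_2 = Pa²(a+3b)(L-x)/L³ - Pa²b/L²  [x>a] = (-11)·(10/3)²·((10/3)+3·(20/3))·(10-5)/10³ - (-11)·(10/3)²·(20/3)/10² = -55/9 kN·m
Load 3 — applied couple M₀=16 kN·m at a=20/3 m (b=L-a=10/3):
  M_3 = R_Ax - M_A  [x≤a] with R_A=32/15, M_A=16/3 = (32/15)·5 - (16/3) = 16/3 kN·m
Superposition: M = Σ M_i = 613/45 kN·m ≈ 13.622222 kN·m

M(5) = 613/45 kN·m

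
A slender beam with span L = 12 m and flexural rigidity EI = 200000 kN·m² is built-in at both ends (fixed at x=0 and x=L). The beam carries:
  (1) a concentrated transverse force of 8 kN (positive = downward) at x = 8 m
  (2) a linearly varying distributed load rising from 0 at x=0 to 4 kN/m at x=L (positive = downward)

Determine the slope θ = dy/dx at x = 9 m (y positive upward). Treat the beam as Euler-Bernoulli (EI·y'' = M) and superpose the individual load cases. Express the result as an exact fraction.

θ(9) = 1747/8000000 rad

Load 1 — point force P=8 kN at a=8 m (b=L-a=4):
  θ_1 = Pa²(L-x)(2bL-(3b+a)(L-x))/(2L³EI)  [x>a] = 8·8²·(12-9)·(2·4·12-(3·4+8)·(12-9))/(2·12³·200000) = 1/12500 rad
Load 2 — triangular load w₀=4 kN/m (0→w₀ over full span):
  θ_2 = -w₀(2x(L-x)(L-2x)(x+2L)+x²(L-x)²)/(120LEI) = -4·(2·9·(12-9)·(12-2·9)·(9+2·12)+9²·(12-9)²)/(120·12·200000) = 1107/8000000 rad
Superposition: θ = Σ θ_i = 1747/8000000 rad ≈ 0.000218 rad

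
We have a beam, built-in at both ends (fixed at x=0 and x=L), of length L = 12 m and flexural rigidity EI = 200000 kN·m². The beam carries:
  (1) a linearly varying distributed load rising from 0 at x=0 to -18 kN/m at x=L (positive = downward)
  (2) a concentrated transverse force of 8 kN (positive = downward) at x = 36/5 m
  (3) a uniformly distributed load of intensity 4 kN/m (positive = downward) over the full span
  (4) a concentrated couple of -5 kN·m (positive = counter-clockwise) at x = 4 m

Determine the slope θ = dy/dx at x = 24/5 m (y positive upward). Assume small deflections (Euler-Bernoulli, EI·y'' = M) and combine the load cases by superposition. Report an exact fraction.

Load 1 — triangular load w₀=-18 kN/m (0→w₀ over full span):
  θ_1 = -w₀(2x(L-x)(L-2x)(x+2L)+x²(L-x)²)/(120LEI) = -(-18)·(2·(24/5)·(12-(24/5))·(12-2·(24/5))·((24/5)+2·12)+(24/5)²·(12-(24/5))²)/(120·12·200000) = 729/1953125 rad
Load 2 — point force P=8 kN at a=36/5 m (b=L-a=24/5):
  θ_2 = -Pb²x(2aL-(3a+b)x)/(2L³EI)  [x≤a] = -8·(24/5)²·(24/5)·(2·(36/5)·12-(3·(36/5)+(24/5))·(24/5))/(2·12³·200000) = -576/9765625 rad
Load 3 — uniform load w=4 kN/m over full span:
  θ_3 = -wx(L-x)(L-2x)/(12EI) = -4·(24/5)·(12-(24/5))·(12-2·(24/5))/(12·200000) = -54/390625 rad
Load 4 — applied couple M₀=-5 kN·m at a=4 m (b=L-a=8):
  θ_4 = (R_Ax²/2 - M_Ax - M₀(x-a))/EI  [x>a] with R_A=-5/9, M_A=0 = ((-5/9)·(24/5)²/2 - 0·(24/5) - (-5)·((24/5)-4))/200000 = -3/250000 rad
Superposition: θ = Σ θ_i = 25629/156250000 rad ≈ 0.000164 rad

θ(24/5) = 25629/156250000 rad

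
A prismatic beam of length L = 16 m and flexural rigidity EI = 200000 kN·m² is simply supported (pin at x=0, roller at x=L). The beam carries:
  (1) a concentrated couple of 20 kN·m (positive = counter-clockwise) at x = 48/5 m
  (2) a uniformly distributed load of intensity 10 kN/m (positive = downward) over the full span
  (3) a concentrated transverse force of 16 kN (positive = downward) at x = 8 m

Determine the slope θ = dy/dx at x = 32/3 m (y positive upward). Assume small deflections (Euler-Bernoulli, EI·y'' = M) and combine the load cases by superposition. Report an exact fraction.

Load 1 — applied couple M₀=20 kN·m at a=48/5 m (b=L-a=32/5):
  θ_1 = (M₀x²/(2L)-M₀(x-a)+C₁)/EI  [x>a] with C₁=M₀(3b²-L²)/(6L)=-416/15 = (20·(32/3)²/(2·16)-20·((32/3)-(48/5))+(-416/15))/200000 = 31/281250 rad
Load 2 — uniform load w=10 kN/m over full span:
  θ_2 = -w(L³-6Lx²+4x³)/(24EI) = -10·(16³-6·16·(32/3)²+4·(32/3)³)/(24·200000) = 208/50625 rad
Load 3 — point force P=16 kN at a=8 m (b=L-a=8):
  θ_3 = -Pa(2L²-6Lx+3x²+a²)/(6LEI)  [x>a] = -16·8·(2·16²-6·16·(32/3)+3·(32/3)²+8²)/(6·16·200000) = 4/5625 rad
Superposition: θ = Σ θ_i = 12479/2531250 rad ≈ 0.004930 rad

θ(32/3) = 12479/2531250 rad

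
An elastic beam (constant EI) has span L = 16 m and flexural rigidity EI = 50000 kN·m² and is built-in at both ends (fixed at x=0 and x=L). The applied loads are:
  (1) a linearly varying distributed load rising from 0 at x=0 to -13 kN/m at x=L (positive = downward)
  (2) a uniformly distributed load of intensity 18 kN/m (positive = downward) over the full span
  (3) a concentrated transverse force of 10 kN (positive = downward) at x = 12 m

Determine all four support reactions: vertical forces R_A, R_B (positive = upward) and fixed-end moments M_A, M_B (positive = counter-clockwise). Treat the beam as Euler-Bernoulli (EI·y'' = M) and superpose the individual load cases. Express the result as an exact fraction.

R_A = 9149/80 kN, M_A = 8417/30 kN·m, R_B = 6371/80 kN, M_B = -2401/10 kN·m

Load 1 — triangular load w₀=-13 kN/m (0→w₀ over full span):
  R_A = 3w₀L/20 = 3·(-13)·16/20 = -156/5 kN
  M_A = w₀L²/30 = (-13)·16²/30 = -1664/15 kN·m
  R_B = 7w₀L/20 = 7·(-13)·16/20 = -364/5 kN
  M_B = -w₀L²/20 = -(-13)·16²/20 = 832/5 kN·m
Load 2 — uniform load w=18 kN/m over full span:
  R_A = wL/2 = 18·16/2 = 144 kN
  M_A = wL²/12 = 18·16²/12 = 384 kN·m
  R_B = wL/2 = 18·16/2 = 144 kN
  M_B = -wL²/12 = -18·16²/12 = -384 kN·m
Load 3 — point force P=10 kN at a=12 m (b=L-a=4):
  R_A = Pb²(3a+b)/L³ = 10·4²·(3·12+4)/16³ = 25/16 kN
  M_A = Pab²/L² = 10·12·4²/16² = 15/2 kN·m
  R_B = Pa²(a+3b)/L³ = 10·12²·(12+3·4)/16³ = 135/16 kN
  M_B = -Pa²b/L² = -10·12²·4/16² = -45/2 kN·m
Superposition: R_A = 9149/80 kN, M_A = 8417/30 kN·m, R_B = 6371/80 kN, M_B = -2401/10 kN·m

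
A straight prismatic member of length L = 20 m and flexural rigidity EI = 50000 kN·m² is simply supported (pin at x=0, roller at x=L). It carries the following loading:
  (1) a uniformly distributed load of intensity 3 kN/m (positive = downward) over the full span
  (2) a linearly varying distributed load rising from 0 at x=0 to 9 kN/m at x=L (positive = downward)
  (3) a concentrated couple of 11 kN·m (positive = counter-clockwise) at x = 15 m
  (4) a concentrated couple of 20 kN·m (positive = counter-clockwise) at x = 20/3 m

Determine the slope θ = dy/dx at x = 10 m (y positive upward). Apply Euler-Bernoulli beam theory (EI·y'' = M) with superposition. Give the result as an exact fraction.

θ(10) = -1213/720000 rad

Load 1 — uniform load w=3 kN/m over full span:
  θ_1 = -w(L³-6Lx²+4x³)/(24EI) = -3·(20³-6·20·10²+4·10³)/(24·50000) = 0 rad
Load 2 — triangular load w₀=9 kN/m (0→w₀ over full span):
  θ_2 = -w₀(7L⁴-30L²x²+15x⁴)/(360LEI) = -9·(7·20⁴-30·20²·10²+15·10⁴)/(360·20·50000) = -7/4000 rad
Load 3 — applied couple M₀=11 kN·m at a=15 m (b=L-a=5):
  θ_3 = (M₀x²/(2L)+C₁)/EI  [x≤a] with C₁=M₀(3b²-L²)/(6L)=-715/24 = (11·10²/(2·20)+(-715/24))/50000 = -11/240000 rad
Load 4 — applied couple M₀=20 kN·m at a=20/3 m (b=L-a=40/3):
  θ_4 = (M₀x²/(2L)-M₀(x-a)+C₁)/EI  [x>a] with C₁=M₀(3b²-L²)/(6L)=200/9 = (20·10²/(2·20)-20·(10-(20/3))+(200/9))/50000 = 1/9000 rad
Superposition: θ = Σ θ_i = -1213/720000 rad ≈ -0.001685 rad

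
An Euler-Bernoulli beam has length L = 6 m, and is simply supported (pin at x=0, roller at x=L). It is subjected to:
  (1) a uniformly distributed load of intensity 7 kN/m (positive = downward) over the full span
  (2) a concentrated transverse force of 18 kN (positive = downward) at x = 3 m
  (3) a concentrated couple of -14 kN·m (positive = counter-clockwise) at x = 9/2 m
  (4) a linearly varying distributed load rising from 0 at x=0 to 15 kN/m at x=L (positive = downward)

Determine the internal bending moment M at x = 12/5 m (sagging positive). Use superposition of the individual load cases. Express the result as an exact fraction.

M(12/5) = 1912/25 kN·m

Load 1 — uniform load w=7 kN/m over full span:
  M_1 = wx(L-x)/2 = 7·(12/5)·(6-(12/5))/2 = 756/25 kN·m
Load 2 — point force P=18 kN at a=3 m (b=L-a=3):
  M_2 = Pbx/L  [x≤a] = 18·3·(12/5)/6 = 108/5 kN·m
Load 3 — applied couple M₀=-14 kN·m at a=9/2 m (b=L-a=3/2):
  M_3 = M₀x/L  [x≤a] = (-14)·(12/5)/6 = -28/5 kN·m
Load 4 — triangular load w₀=15 kN/m (0→w₀ over full span):
  M_4 = w₀Lx/6 - w₀x³/(6L) = 15·6·(12/5)/6 - 15·(12/5)³/(6·6) = 756/25 kN·m
Superposition: M = Σ M_i = 1912/25 kN·m ≈ 76.480000 kN·m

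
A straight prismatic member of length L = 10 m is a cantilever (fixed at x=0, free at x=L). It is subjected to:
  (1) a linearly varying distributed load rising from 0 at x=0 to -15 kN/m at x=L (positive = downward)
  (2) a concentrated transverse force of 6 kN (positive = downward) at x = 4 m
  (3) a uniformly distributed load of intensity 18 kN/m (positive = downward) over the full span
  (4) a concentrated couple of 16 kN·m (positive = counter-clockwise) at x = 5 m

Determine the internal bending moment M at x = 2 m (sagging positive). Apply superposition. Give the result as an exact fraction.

M(2) = -220 kN·m

Load 1 — triangular load w₀=-15 kN/m (0→w₀ over full span):
  M_1 = w₀Lx/2 - w₀L²/3 - w₀x³/(6L) = (-15)·10·2/2 - (-15)·10²/3 - (-15)·2³/(6·10) = 352 kN·m
Load 2 — point force P=6 kN at a=4 m (b=L-a=6):
  M_2 = -P(a-x)  [x≤a] = -6·(4-2) = -12 kN·m
Load 3 — uniform load w=18 kN/m over full span:
  M_3 = -w(L-x)²/2 = -18·(10-2)²/2 = -576 kN·m
Load 4 — applied couple M₀=16 kN·m at a=5 m (b=L-a=5):
  M_4 = M₀  [x≤a] = 16 = 16 kN·m
Superposition: M = Σ M_i = -220 kN·m ≈ -220.000000 kN·m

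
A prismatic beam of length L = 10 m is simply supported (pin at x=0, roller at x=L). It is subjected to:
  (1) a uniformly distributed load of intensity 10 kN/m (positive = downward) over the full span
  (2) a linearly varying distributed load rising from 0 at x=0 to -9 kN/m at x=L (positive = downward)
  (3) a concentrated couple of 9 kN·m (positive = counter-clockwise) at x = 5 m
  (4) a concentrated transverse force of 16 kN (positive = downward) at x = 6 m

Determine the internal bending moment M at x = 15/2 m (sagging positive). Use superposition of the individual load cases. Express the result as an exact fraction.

Load 1 — uniform load w=10 kN/m over full span:
  M_1 = wx(L-x)/2 = 10·(15/2)·(10-(15/2))/2 = 375/4 kN·m
Load 2 — triangular load w₀=-9 kN/m (0→w₀ over full span):
  M_2 = w₀Lx/6 - w₀x³/(6L) = (-9)·10·(15/2)/6 - (-9)·(15/2)³/(6·10) = -1575/32 kN·m
Load 3 — applied couple M₀=9 kN·m at a=5 m (b=L-a=5):
  M_3 = M₀x/L - M₀  [x>a] = 9·(15/2)/10 - 9 = -9/4 kN·m
Load 4 — point force P=16 kN at a=6 m (b=L-a=4):
  M_4 = Pa(L-x)/L  [x>a] = 16·6·(10-(15/2))/10 = 24 kN·m
Superposition: M = Σ M_i = 2121/32 kN·m ≈ 66.281250 kN·m

M(15/2) = 2121/32 kN·m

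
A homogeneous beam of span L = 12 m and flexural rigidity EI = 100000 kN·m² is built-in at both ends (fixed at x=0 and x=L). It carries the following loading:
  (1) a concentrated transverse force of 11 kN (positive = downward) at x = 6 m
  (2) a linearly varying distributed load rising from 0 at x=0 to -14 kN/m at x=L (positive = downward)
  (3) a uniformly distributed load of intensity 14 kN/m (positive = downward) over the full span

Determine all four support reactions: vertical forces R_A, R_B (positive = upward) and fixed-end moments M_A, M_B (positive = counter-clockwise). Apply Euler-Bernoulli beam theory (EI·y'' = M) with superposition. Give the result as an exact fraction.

Load 1 — point force P=11 kN at a=6 m (b=L-a=6):
  R_A = Pb²(3a+b)/L³ = 11·6²·(3·6+6)/12³ = 11/2 kN
  M_A = Pab²/L² = 11·6·6²/12² = 33/2 kN·m
  R_B = Pa²(a+3b)/L³ = 11·6²·(6+3·6)/12³ = 11/2 kN
  M_B = -Pa²b/L² = -11·6²·6/12² = -33/2 kN·m
Load 2 — triangular load w₀=-14 kN/m (0→w₀ over full span):
  R_A = 3w₀L/20 = 3·(-14)·12/20 = -126/5 kN
  M_A = w₀L²/30 = (-14)·12²/30 = -336/5 kN·m
  R_B = 7w₀L/20 = 7·(-14)·12/20 = -294/5 kN
  M_B = -w₀L²/20 = -(-14)·12²/20 = 504/5 kN·m
Load 3 — uniform load w=14 kN/m over full span:
  R_A = wL/2 = 14·12/2 = 84 kN
  M_A = wL²/12 = 14·12²/12 = 168 kN·m
  R_B = wL/2 = 14·12/2 = 84 kN
  M_B = -wL²/12 = -14·12²/12 = -168 kN·m
Superposition: R_A = 643/10 kN, M_A = 1173/10 kN·m, R_B = 307/10 kN, M_B = -837/10 kN·m

R_A = 643/10 kN, M_A = 1173/10 kN·m, R_B = 307/10 kN, M_B = -837/10 kN·m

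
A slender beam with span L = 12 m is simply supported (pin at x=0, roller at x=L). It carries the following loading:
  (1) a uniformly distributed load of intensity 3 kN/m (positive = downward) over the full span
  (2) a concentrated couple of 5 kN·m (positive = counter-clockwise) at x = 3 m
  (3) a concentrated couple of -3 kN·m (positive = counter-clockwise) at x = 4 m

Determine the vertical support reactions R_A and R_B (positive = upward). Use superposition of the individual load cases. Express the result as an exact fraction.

Load 1 — uniform load w=3 kN/m over full span:
  R_A = wL/2 = 3·12/2 = 18 kN
  R_B = wL/2 = 3·12/2 = 18 kN
Load 2 — applied couple M₀=5 kN·m at a=3 m (b=L-a=9):
  R_A = M₀/L = 5/12 kN
  R_B = -M₀/L = -5/12 kN
Load 3 — applied couple M₀=-3 kN·m at a=4 m (b=L-a=8):
  R_A = M₀/L = (-3)/12 = -1/4 kN
  R_B = -M₀/L = -(-3)/12 = 1/4 kN
Superposition: R_A = 109/6 kN, R_B = 107/6 kN

R_A = 109/6 kN, R_B = 107/6 kN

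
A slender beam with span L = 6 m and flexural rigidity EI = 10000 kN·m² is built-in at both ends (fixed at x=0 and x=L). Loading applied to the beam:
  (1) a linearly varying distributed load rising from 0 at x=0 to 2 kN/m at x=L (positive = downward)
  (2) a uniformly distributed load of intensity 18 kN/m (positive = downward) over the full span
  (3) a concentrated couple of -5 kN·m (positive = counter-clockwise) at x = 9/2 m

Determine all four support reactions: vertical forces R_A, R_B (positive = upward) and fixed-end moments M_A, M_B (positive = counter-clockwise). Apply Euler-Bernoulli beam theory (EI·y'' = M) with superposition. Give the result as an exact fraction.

Load 1 — triangular load w₀=2 kN/m (0→w₀ over full span):
  R_A = 3w₀L/20 = 3·2·6/20 = 9/5 kN
  M_A = w₀L²/30 = 2·6²/30 = 12/5 kN·m
  R_B = 7w₀L/20 = 7·2·6/20 = 21/5 kN
  M_B = -w₀L²/20 = -2·6²/20 = -18/5 kN·m
Load 2 — uniform load w=18 kN/m over full span:
  R_A = wL/2 = 18·6/2 = 54 kN
  M_A = wL²/12 = 18·6²/12 = 54 kN·m
  R_B = wL/2 = 18·6/2 = 54 kN
  M_B = -wL²/12 = -18·6²/12 = -54 kN·m
Load 3 — applied couple M₀=-5 kN·m at a=9/2 m (b=L-a=3/2):
  R_A = 6M₀ab/L³ = 6·(-5)·(9/2)·(3/2)/6³ = -15/16 kN
  M_A = M₀b(2a-b)/L² = (-5)·(3/2)·(2·(9/2)-(3/2))/6² = -25/16 kN·m
  R_B = -6M₀ab/L³ = -6·(-5)·(9/2)·(3/2)/6³ = 15/16 kN
  M_B = M₀a(2b-a)/L² = (-5)·(9/2)·(2·(3/2)-(9/2))/6² = 15/16 kN·m
Superposition: R_A = 4389/80 kN, M_A = 4387/80 kN·m, R_B = 4731/80 kN, M_B = -4533/80 kN·m

R_A = 4389/80 kN, M_A = 4387/80 kN·m, R_B = 4731/80 kN, M_B = -4533/80 kN·m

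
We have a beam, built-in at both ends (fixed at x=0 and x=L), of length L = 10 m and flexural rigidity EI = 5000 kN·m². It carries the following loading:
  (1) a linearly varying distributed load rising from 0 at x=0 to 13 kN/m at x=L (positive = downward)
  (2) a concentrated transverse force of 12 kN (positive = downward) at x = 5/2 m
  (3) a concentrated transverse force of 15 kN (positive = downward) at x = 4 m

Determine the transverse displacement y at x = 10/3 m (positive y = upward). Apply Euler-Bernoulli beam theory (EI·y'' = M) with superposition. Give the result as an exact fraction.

Load 1 — triangular load w₀=13 kN/m (0→w₀ over full span):
  y_1 = -w₀x²(L-x)²(x+2L)/(120LEI) = -13·(10/3)²·(10-(10/3))²·((10/3)+2·10)/(120·10·5000) = -91/3645 m
Load 2 — point force P=12 kN at a=5/2 m (b=L-a=15/2):
  y_2 = -Pa²(L-x)²(3bL-(3b+a)(L-x))/(6L³EI)  [x>a] = -12·(5/2)²·(10-(10/3))²·(3·(15/2)·10-(3·(15/2)+(5/2))·(10-(10/3)))/(6·10³·5000) = -7/1080 m
Load 3 — point force P=15 kN at a=4 m (b=L-a=6):
  y_3 = -Pb²x²(3aL-(3a+b)x)/(6L³EI)  [x≤a] = -15·6²·(10/3)²·(3·4·10-(3·4+6)·(10/3))/(6·10³·5000) = -3/250 m
Superposition: y = Σ y_i = -31673/729000 m ≈ -0.043447 m

y(10/3) = -31673/729000 m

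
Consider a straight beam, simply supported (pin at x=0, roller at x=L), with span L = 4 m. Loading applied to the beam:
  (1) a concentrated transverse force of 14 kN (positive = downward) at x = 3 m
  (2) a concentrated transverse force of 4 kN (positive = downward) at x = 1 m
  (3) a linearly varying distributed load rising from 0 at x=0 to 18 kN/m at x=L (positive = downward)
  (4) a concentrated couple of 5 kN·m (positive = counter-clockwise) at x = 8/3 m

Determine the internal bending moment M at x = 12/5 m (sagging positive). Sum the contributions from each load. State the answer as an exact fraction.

M(12/5) = 3929/125 kN·m

Load 1 — point force P=14 kN at a=3 m (b=L-a=1):
  M_1 = Pbx/L  [x≤a] = 14·1·(12/5)/4 = 42/5 kN·m
Load 2 — point force P=4 kN at a=1 m (b=L-a=3):
  M_2 = Pa(L-x)/L  [x>a] = 4·1·(4-(12/5))/4 = 8/5 kN·m
Load 3 — triangular load w₀=18 kN/m (0→w₀ over full span):
  M_3 = w₀Lx/6 - w₀x³/(6L) = 18·4·(12/5)/6 - 18·(12/5)³/(6·4) = 2304/125 kN·m
Load 4 — applied couple M₀=5 kN·m at a=8/3 m (b=L-a=4/3):
  M_4 = M₀x/L  [x≤a] = 5·(12/5)/4 = 3 kN·m
Superposition: M = Σ M_i = 3929/125 kN·m ≈ 31.432000 kN·m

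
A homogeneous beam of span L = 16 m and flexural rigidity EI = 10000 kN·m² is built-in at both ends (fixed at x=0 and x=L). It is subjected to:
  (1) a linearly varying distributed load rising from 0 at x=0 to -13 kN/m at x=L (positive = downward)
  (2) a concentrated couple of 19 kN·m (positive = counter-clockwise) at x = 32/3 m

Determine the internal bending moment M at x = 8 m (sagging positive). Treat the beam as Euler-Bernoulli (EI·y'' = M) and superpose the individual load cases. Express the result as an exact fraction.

M(8) = -63 kN·m

Load 1 — triangular load w₀=-13 kN/m (0→w₀ over full span):
  M_1 = 3w₀Lx/20 - w₀L²/30 - w₀x³/(6L) = 3·(-13)·16·8/20 - (-13)·16²/30 - (-13)·8³/(6·16) = -208/3 kN·m
Load 2 — applied couple M₀=19 kN·m at a=32/3 m (b=L-a=16/3):
  M_2 = R_Ax - M_A  [x≤a] with R_A=19/12, M_A=19/3 = (19/12)·8 - (19/3) = 19/3 kN·m
Superposition: M = Σ M_i = -63 kN·m ≈ -63.000000 kN·m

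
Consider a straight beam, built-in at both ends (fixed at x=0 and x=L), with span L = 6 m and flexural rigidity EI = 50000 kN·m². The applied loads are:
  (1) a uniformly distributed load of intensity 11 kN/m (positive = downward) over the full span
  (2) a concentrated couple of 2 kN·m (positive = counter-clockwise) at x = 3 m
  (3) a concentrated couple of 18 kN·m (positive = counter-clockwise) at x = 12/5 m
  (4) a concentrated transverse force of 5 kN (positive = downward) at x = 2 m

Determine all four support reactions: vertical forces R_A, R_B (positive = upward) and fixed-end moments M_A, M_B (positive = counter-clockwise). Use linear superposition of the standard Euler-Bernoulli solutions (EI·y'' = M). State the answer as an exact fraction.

R_A = 56057/1350 kN, M_A = 18047/450 kN·m, R_B = 39793/1350 kN, M_B = -13033/450 kN·m

Load 1 — uniform load w=11 kN/m over full span:
  R_A = wL/2 = 11·6/2 = 33 kN
  M_A = wL²/12 = 11·6²/12 = 33 kN·m
  R_B = wL/2 = 11·6/2 = 33 kN
  M_B = -wL²/12 = -11·6²/12 = -33 kN·m
Load 2 — applied couple M₀=2 kN·m at a=3 m (b=L-a=3):
  R_A = 6M₀ab/L³ = 6·2·3·3/6³ = 1/2 kN
  M_A = M₀b(2a-b)/L² = 2·3·(2·3-3)/6² = 1/2 kN·m
  R_B = -6M₀ab/L³ = -6·2·3·3/6³ = -1/2 kN
  M_B = M₀a(2b-a)/L² = 2·3·(2·3-3)/6² = 1/2 kN·m
Load 3 — applied couple M₀=18 kN·m at a=12/5 m (b=L-a=18/5):
  R_A = 6M₀ab/L³ = 6·18·(12/5)·(18/5)/6³ = 108/25 kN
  M_A = M₀b(2a-b)/L² = 18·(18/5)·(2·(12/5)-(18/5))/6² = 54/25 kN·m
  R_B = -6M₀ab/L³ = -6·18·(12/5)·(18/5)/6³ = -108/25 kN
  M_B = M₀a(2b-a)/L² = 18·(12/5)·(2·(18/5)-(12/5))/6² = 144/25 kN·m
Load 4 — point force P=5 kN at a=2 m (b=L-a=4):
  R_A = Pb²(3a+b)/L³ = 5·4²·(3·2+4)/6³ = 100/27 kN
  M_A = Pab²/L² = 5·2·4²/6² = 40/9 kN·m
  R_B = Pa²(a+3b)/L³ = 5·2²·(2+3·4)/6³ = 35/27 kN
  M_B = -Pa²b/L² = -5·2²·4/6² = -20/9 kN·m
Superposition: R_A = 56057/1350 kN, M_A = 18047/450 kN·m, R_B = 39793/1350 kN, M_B = -13033/450 kN·m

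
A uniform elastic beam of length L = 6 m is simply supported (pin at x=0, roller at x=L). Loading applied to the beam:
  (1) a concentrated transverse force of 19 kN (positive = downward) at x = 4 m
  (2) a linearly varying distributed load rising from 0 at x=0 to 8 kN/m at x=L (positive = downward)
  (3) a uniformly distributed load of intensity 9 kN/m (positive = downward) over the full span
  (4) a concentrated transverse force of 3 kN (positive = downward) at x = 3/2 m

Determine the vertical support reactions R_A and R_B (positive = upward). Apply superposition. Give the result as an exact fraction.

Load 1 — point force P=19 kN at a=4 m (b=L-a=2):
  R_A = Pb/L = 19·2/6 = 19/3 kN
  R_B = Pa/L = 19·4/6 = 38/3 kN
Load 2 — triangular load w₀=8 kN/m (0→w₀ over full span):
  R_A = w₀L/6 = 8·6/6 = 8 kN
  R_B = w₀L/3 = 8·6/3 = 16 kN
Load 3 — uniform load w=9 kN/m over full span:
  R_A = wL/2 = 9·6/2 = 27 kN
  R_B = wL/2 = 9·6/2 = 27 kN
Load 4 — point force P=3 kN at a=3/2 m (b=L-a=9/2):
  R_A = Pb/L = 3·(9/2)/6 = 9/4 kN
  R_B = Pa/L = 3·(3/2)/6 = 3/4 kN
Superposition: R_A = 523/12 kN, R_B = 677/12 kN

R_A = 523/12 kN, R_B = 677/12 kN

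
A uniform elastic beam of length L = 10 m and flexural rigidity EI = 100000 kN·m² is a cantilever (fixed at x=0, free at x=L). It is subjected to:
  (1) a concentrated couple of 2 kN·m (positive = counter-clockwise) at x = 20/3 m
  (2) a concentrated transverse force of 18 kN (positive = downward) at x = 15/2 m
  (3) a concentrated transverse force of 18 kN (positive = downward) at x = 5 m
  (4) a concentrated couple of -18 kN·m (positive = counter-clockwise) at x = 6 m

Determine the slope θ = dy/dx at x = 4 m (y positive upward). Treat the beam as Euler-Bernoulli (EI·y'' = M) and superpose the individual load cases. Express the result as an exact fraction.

Load 1 — applied couple M₀=2 kN·m at a=20/3 m (b=L-a=10/3):
  θ_1 = M₀x/EI  [x≤a] = 2·4/100000 = 1/12500 rad
Load 2 — point force P=18 kN at a=15/2 m (b=L-a=5/2):
  θ_2 = -Px(2a-x)/(2EI)  [x≤a] = -18·4·(2·(15/2)-4)/(2·100000) = -99/25000 rad
Load 3 — point force P=18 kN at a=5 m (b=L-a=5):
  θ_3 = -Px(2a-x)/(2EI)  [x≤a] = -18·4·(2·5-4)/(2·100000) = -27/12500 rad
Load 4 — applied couple M₀=-18 kN·m at a=6 m (b=L-a=4):
  θ_4 = M₀x/EI  [x≤a] = (-18)·4/100000 = -9/12500 rad
Superposition: θ = Σ θ_i = -169/25000 rad ≈ -0.006760 rad

θ(4) = -169/25000 rad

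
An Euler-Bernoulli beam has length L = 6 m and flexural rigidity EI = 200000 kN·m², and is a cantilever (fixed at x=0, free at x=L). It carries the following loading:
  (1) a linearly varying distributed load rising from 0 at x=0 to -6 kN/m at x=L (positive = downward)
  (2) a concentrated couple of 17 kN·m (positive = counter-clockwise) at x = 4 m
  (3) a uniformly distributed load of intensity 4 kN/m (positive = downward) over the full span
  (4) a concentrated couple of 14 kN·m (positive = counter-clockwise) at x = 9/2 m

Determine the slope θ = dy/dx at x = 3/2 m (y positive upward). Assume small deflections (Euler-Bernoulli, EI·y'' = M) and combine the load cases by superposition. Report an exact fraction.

θ(3/2) = 1311/5120000 rad

Load 1 — triangular load w₀=-6 kN/m (0→w₀ over full span):
  θ_1 = (w₀Lx²/4-w₀L²x/3-w₀x⁴/(24L))/EI = ((-6)·6·(3/2)²/4-(-6)·6²·(3/2)/3-(-6)·(3/2)⁴/(24·6))/200000 = 11259/25600000 rad
Load 2 — applied couple M₀=17 kN·m at a=4 m (b=L-a=2):
  θ_2 = M₀x/EI  [x≤a] = 17·(3/2)/200000 = 51/400000 rad
Load 3 — uniform load w=4 kN/m over full span:
  θ_3 = -wx(x²-3Lx+3L²)/(6EI) = -4·(3/2)·((3/2)²-3·6·(3/2)+3·6²)/(6·200000) = -333/800000 rad
Load 4 — applied couple M₀=14 kN·m at a=9/2 m (b=L-a=3/2):
  θ_4 = M₀x/EI  [x≤a] = 14·(3/2)/200000 = 21/200000 rad
Superposition: θ = Σ θ_i = 1311/5120000 rad ≈ 0.000256 rad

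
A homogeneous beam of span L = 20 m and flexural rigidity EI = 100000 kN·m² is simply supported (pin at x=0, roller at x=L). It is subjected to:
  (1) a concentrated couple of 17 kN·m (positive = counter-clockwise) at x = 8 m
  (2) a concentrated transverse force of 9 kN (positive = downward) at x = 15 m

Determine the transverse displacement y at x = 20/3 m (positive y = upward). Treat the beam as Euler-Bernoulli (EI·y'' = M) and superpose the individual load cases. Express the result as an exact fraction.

Load 1 — applied couple M₀=17 kN·m at a=8 m (b=L-a=12):
  y_1 = (M₀x³/(6L)+C₁x)/EI  [x≤a] with C₁=M₀(3b²-L²)/(6L)=68/15 = (17·(20/3)³/(6·20)+(68/15)·(20/3))/100000 = 731/1012500 m
Load 2 — point force P=9 kN at a=15 m (b=L-a=5):
  y_2 = -Pbx(L²-b²-x²)/(6LEI)  [x≤a] = -9·5·(20/3)·(20²-5²-(20/3)²)/(6·20·100000) = -119/14400 m
Superposition: y = Σ y_i = -122179/16200000 m ≈ -0.007542 m

y(20/3) = -122179/16200000 m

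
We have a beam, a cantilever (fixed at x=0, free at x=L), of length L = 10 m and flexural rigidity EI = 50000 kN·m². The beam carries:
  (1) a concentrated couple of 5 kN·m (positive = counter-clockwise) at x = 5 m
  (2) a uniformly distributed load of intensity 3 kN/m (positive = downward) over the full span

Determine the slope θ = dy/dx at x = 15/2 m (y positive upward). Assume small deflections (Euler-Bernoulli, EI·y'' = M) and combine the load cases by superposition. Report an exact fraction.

θ(15/2) = -299/32000 rad

Load 1 — applied couple M₀=5 kN·m at a=5 m (b=L-a=5):
  θ_1 = M₀a/EI  [x>a] = 5·5/50000 = 1/2000 rad
Load 2 — uniform load w=3 kN/m over full span:
  θ_2 = -wx(x²-3Lx+3L²)/(6EI) = -3·(15/2)·((15/2)²-3·10·(15/2)+3·10²)/(6·50000) = -63/6400 rad
Superposition: θ = Σ θ_i = -299/32000 rad ≈ -0.009344 rad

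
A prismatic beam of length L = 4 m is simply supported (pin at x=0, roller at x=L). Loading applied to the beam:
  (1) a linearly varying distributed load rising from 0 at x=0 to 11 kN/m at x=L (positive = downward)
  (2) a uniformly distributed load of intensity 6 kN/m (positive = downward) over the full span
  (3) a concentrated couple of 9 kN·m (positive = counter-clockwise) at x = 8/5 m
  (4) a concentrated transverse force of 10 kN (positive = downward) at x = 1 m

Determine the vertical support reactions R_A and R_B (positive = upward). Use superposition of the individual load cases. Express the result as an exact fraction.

R_A = 349/12 kN, R_B = 323/12 kN

Load 1 — triangular load w₀=11 kN/m (0→w₀ over full span):
  R_A = w₀L/6 = 11·4/6 = 22/3 kN
  R_B = w₀L/3 = 11·4/3 = 44/3 kN
Load 2 — uniform load w=6 kN/m over full span:
  R_A = wL/2 = 6·4/2 = 12 kN
  R_B = wL/2 = 6·4/2 = 12 kN
Load 3 — applied couple M₀=9 kN·m at a=8/5 m (b=L-a=12/5):
  R_A = M₀/L = 9/4 kN
  R_B = -M₀/L = -9/4 kN
Load 4 — point force P=10 kN at a=1 m (b=L-a=3):
  R_A = Pb/L = 10·3/4 = 15/2 kN
  R_B = Pa/L = 10·1/4 = 5/2 kN
Superposition: R_A = 349/12 kN, R_B = 323/12 kN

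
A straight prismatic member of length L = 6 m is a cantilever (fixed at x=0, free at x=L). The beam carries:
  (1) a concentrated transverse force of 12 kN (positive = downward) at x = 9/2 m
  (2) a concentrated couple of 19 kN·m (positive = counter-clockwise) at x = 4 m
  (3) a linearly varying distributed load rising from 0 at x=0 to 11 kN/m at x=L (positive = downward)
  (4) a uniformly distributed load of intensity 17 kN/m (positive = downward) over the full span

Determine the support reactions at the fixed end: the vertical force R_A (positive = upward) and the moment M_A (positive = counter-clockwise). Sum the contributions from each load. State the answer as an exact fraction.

Load 1 — point force P=12 kN at a=9/2 m (b=L-a=3/2):
  R_A = P = 12 kN
  M_A = Pa = 12·(9/2) = 54 kN·m
Load 2 — applied couple M₀=19 kN·m at a=4 m (b=L-a=2):
  R_A = 0 kN
  M_A = -M₀ = -19 kN·m
Load 3 — triangular load w₀=11 kN/m (0→w₀ over full span):
  R_A = w₀L/2 = 11·6/2 = 33 kN
  M_A = w₀L²/3 = 11·6²/3 = 132 kN·m
Load 4 — uniform load w=17 kN/m over full span:
  R_A = wL = 17·6 = 102 kN
  M_A = wL²/2 = 17·6²/2 = 306 kN·m
Superposition: R_A = 147 kN, M_A = 473 kN·m

R_A = 147 kN, M_A = 473 kN·m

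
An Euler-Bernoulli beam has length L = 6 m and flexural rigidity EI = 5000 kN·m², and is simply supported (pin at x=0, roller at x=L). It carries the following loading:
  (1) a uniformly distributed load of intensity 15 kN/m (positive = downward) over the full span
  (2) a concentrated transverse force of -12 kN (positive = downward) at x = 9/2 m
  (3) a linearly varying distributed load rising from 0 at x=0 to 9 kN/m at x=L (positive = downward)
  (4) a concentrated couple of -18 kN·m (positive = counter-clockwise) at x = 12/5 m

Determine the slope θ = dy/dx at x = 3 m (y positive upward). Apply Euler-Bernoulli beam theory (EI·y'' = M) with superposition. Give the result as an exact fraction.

θ(3) = -1251/2000000 rad

Load 1 — uniform load w=15 kN/m over full span:
  θ_1 = -w(L³-6Lx²+4x³)/(24EI) = -15·(6³-6·6·3²+4·3³)/(24·5000) = 0 rad
Load 2 — point force P=-12 kN at a=9/2 m (b=L-a=3/2):
  θ_2 = -Pb(L²-b²-3x²)/(6LEI)  [x≤a] = -(-12)·(3/2)·(6²-(3/2)²-3·3²)/(6·6·5000) = 27/40000 rad
Load 3 — triangular load w₀=9 kN/m (0→w₀ over full span):
  θ_3 = -w₀(7L⁴-30L²x²+15x⁴)/(360LEI) = -9·(7·6⁴-30·6²·3²+15·3⁴)/(360·6·5000) = -189/400000 rad
Load 4 — applied couple M₀=-18 kN·m at a=12/5 m (b=L-a=18/5):
  θ_4 = (M₀x²/(2L)-M₀(x-a)+C₁)/EI  [x>a] with C₁=M₀(3b²-L²)/(6L)=-36/25 = ((-18)·3²/(2·6)-(-18)·(3-(12/5))+(-36/25))/5000 = -207/250000 rad
Superposition: θ = Σ θ_i = -1251/2000000 rad ≈ -0.000625 rad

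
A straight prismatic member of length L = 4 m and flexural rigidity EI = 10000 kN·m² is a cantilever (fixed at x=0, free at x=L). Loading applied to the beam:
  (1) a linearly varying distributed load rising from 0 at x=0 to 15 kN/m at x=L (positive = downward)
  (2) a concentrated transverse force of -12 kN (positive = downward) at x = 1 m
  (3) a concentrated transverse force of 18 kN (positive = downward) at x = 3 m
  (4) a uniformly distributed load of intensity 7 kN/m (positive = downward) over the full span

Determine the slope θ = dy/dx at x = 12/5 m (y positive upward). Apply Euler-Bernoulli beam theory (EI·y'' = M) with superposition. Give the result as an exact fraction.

θ(12/5) = -15777/625000 rad

Load 1 — triangular load w₀=15 kN/m (0→w₀ over full span):
  θ_1 = (w₀Lx²/4-w₀L²x/3-w₀x⁴/(24L))/EI = (15·4·(12/5)²/4-15·4²·(12/5)/3-15·(12/5)⁴/(24·4))/10000 = -1731/156250 rad
Load 2 — point force P=-12 kN at a=1 m (b=L-a=3):
  θ_2 = -Pa²/(2EI)  [x>a] = -(-12)·1²/(2·10000) = 3/5000 rad
Load 3 — point force P=18 kN at a=3 m (b=L-a=1):
  θ_3 = -Px(2a-x)/(2EI)  [x≤a] = -18·(12/5)·(2·3-(12/5))/(2·10000) = -243/31250 rad
Load 4 — uniform load w=7 kN/m over full span:
  θ_4 = -wx(x²-3Lx+3L²)/(6EI) = -7·(12/5)·((12/5)²-3·4·(12/5)+3·4²)/(6·10000) = -546/78125 rad
Superposition: θ = Σ θ_i = -15777/625000 rad ≈ -0.025243 rad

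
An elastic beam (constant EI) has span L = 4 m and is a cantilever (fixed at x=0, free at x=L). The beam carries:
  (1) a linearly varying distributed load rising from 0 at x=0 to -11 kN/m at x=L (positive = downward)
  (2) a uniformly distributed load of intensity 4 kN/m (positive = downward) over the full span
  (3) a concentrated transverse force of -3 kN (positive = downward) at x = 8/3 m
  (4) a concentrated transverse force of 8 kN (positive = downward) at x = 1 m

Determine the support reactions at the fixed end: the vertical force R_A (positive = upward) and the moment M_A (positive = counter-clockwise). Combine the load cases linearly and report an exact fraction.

R_A = -1 kN, M_A = -80/3 kN·m

Load 1 — triangular load w₀=-11 kN/m (0→w₀ over full span):
  R_A = w₀L/2 = (-11)·4/2 = -22 kN
  M_A = w₀L²/3 = (-11)·4²/3 = -176/3 kN·m
Load 2 — uniform load w=4 kN/m over full span:
  R_A = wL = 4·4 = 16 kN
  M_A = wL²/2 = 4·4²/2 = 32 kN·m
Load 3 — point force P=-3 kN at a=8/3 m (b=L-a=4/3):
  R_A = P = (-3) = -3 kN
  M_A = Pa = (-3)·(8/3) = -8 kN·m
Load 4 — point force P=8 kN at a=1 m (b=L-a=3):
  R_A = P = 8 kN
  M_A = Pa = 8·1 = 8 kN·m
Superposition: R_A = -1 kN, M_A = -80/3 kN·m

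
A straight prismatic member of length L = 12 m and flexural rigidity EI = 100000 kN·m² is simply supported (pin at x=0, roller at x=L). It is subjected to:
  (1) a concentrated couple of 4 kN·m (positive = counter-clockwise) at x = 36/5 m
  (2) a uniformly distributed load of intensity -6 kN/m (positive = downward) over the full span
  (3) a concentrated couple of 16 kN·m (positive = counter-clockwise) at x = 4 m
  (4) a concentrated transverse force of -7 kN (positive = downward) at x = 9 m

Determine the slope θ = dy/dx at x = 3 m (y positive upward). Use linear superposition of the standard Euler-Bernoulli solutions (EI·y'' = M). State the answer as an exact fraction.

θ(3) = 3211/937500 rad

Load 1 — applied couple M₀=4 kN·m at a=36/5 m (b=L-a=24/5):
  θ_1 = (M₀x²/(2L)+C₁)/EI  [x≤a] with C₁=M₀(3b²-L²)/(6L)=-104/25 = (4·3²/(2·12)+(-104/25))/100000 = -133/5000000 rad
Load 2 — uniform load w=-6 kN/m over full span:
  θ_2 = -w(L³-6Lx²+4x³)/(24EI) = -(-6)·(12³-6·12·3²+4·3³)/(24·100000) = 297/100000 rad
Load 3 — applied couple M₀=16 kN·m at a=4 m (b=L-a=8):
  θ_3 = (M₀x²/(2L)+C₁)/EI  [x≤a] with C₁=M₀(3b²-L²)/(6L)=32/3 = (16·3²/(2·12)+(32/3))/100000 = 1/6000 rad
Load 4 — point force P=-7 kN at a=9 m (b=L-a=3):
  θ_4 = -Pb(L²-b²-3x²)/(6LEI)  [x≤a] = -(-7)·3·(12²-3²-3·3²)/(6·12·100000) = 63/200000 rad
Superposition: θ = Σ θ_i = 3211/937500 rad ≈ 0.003425 rad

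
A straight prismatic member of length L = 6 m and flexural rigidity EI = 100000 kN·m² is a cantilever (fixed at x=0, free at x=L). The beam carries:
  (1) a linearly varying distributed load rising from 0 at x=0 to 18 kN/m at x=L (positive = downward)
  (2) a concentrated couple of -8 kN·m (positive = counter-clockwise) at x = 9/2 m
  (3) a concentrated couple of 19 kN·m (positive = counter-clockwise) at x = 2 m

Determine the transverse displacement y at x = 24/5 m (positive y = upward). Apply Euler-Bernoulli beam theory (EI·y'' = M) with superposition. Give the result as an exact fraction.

Load 1 — triangular load w₀=18 kN/m (0→w₀ over full span):
  y_1 = (w₀Lx³/12-w₀L²x²/6-w₀x⁵/(120L))/EI = (18·6·(24/5)³/12-18·6²·(24/5)²/6-18·(24/5)⁵/(120·6))/100000 = -760104/48828125 m
Load 2 — applied couple M₀=-8 kN·m at a=9/2 m (b=L-a=3/2):
  y_2 = M₀a(2x-a)/(2EI)  [x>a] = (-8)·(9/2)·(2·(24/5)-(9/2))/(2·100000) = -459/500000 m
Load 3 — applied couple M₀=19 kN·m at a=2 m (b=L-a=4):
  y_3 = M₀a(2x-a)/(2EI)  [x>a] = 19·2·(2·(24/5)-2)/(2·100000) = 361/250000 m
Superposition: y = Σ y_i = -23501453/1562500000 m ≈ -0.015041 m

y(24/5) = -23501453/1562500000 m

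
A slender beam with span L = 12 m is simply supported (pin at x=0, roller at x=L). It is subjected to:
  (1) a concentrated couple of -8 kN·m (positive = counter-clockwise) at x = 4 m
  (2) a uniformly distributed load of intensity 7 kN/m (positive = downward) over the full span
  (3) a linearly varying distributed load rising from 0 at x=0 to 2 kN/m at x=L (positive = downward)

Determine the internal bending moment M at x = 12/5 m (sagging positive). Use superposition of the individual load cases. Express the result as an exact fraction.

Load 1 — applied couple M₀=-8 kN·m at a=4 m (b=L-a=8):
  M_1 = M₀x/L  [x≤a] = (-8)·(12/5)/12 = -8/5 kN·m
Load 2 — uniform load w=7 kN/m over full span:
  M_2 = wx(L-x)/2 = 7·(12/5)·(12-(12/5))/2 = 2016/25 kN·m
Load 3 — triangular load w₀=2 kN/m (0→w₀ over full span):
  M_3 = w₀Lx/6 - w₀x³/(6L) = 2·12·(12/5)/6 - 2·(12/5)³/(6·12) = 1152/125 kN·m
Superposition: M = Σ M_i = 11032/125 kN·m ≈ 88.256000 kN·m

M(12/5) = 11032/125 kN·m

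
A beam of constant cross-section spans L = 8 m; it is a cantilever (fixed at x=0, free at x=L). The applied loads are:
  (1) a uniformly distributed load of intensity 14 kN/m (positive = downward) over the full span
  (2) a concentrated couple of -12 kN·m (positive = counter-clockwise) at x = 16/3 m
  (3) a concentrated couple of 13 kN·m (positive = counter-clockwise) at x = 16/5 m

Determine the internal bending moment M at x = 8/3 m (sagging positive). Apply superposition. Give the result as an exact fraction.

Load 1 — uniform load w=14 kN/m over full span:
  M_1 = -w(L-x)²/2 = -14·(8-(8/3))²/2 = -1792/9 kN·m
Load 2 — applied couple M₀=-12 kN·m at a=16/3 m (b=L-a=8/3):
  M_2 = M₀  [x≤a] = (-12) = -12 kN·m
Load 3 — applied couple M₀=13 kN·m at a=16/5 m (b=L-a=24/5):
  M_3 = M₀  [x≤a] = 13 = 13 kN·m
Superposition: M = Σ M_i = -1783/9 kN·m ≈ -198.111111 kN·m

M(8/3) = -1783/9 kN·m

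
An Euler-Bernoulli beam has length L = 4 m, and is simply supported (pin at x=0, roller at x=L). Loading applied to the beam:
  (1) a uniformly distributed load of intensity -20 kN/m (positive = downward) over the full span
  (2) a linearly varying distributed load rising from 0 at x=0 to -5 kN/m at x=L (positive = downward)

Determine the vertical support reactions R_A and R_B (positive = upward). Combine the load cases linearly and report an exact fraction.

R_A = -130/3 kN, R_B = -140/3 kN

Load 1 — uniform load w=-20 kN/m over full span:
  R_A = wL/2 = (-20)·4/2 = -40 kN
  R_B = wL/2 = (-20)·4/2 = -40 kN
Load 2 — triangular load w₀=-5 kN/m (0→w₀ over full span):
  R_A = w₀L/6 = (-5)·4/6 = -10/3 kN
  R_B = w₀L/3 = (-5)·4/3 = -20/3 kN
Superposition: R_A = -130/3 kN, R_B = -140/3 kN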